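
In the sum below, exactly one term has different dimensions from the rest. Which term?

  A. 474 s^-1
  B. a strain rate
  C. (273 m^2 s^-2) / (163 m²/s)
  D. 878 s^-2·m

D.

Reduce each to base SI dimensions:
  A. s⁻¹
  B. [strain rate] = s⁻¹
  C. [m²·s⁻²] / [m²·s⁻¹] = s⁻¹
  D. m·s⁻²
All reduce to s⁻¹ except D., which is m·s⁻².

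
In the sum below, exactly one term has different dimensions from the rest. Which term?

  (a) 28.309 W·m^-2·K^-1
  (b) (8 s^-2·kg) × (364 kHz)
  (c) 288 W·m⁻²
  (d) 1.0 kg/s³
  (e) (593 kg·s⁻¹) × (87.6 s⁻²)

Dimensions:
  (a) W·m⁻²·K⁻¹ = J·s⁻¹·m⁻²·K⁻¹ = kg·s⁻³·K⁻¹
  (b) [kg·s⁻²] · [s⁻¹] = kg·s⁻³
  (c) W·m⁻² = J·s⁻¹·m⁻² = kg·s⁻³
  (d) kg·s⁻³
  (e) [kg·s⁻¹] · [s⁻²] = kg·s⁻³
All reduce to kg·s⁻³ except (a), which is kg·s⁻³·K⁻¹.

(a)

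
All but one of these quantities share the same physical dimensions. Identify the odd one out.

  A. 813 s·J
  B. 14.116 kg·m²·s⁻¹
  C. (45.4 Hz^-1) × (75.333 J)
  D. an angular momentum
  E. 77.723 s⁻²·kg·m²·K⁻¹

In SI base units:
  A. J·s = N·m·s = kg·m²·s⁻¹
  B. kg·m²·s⁻¹
  C. [s] · [kg·m²·s⁻²] = kg·m²·s⁻¹
  D. [angular momentum] = kg·m²·s⁻¹
  E. kg·m²·s⁻²·K⁻¹
All reduce to kg·m²·s⁻¹ except E., which is kg·m²·s⁻²·K⁻¹.

E.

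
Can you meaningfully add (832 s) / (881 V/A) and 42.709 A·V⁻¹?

No

Reduce each to base SI dimensions:
  (832 s) / (881 V/A):  [s] / [kg·m²·s⁻³·A⁻²] = kg⁻¹·m⁻²·s⁴·A²
  42.709 A·V⁻¹:  A·V⁻¹ = A·(J·C⁻¹)⁻¹ = kg⁻¹·m⁻²·s³·A²
kg⁻¹·m⁻²·s⁴·A² ≠ kg⁻¹·m⁻²·s³·A², so they cannot be added.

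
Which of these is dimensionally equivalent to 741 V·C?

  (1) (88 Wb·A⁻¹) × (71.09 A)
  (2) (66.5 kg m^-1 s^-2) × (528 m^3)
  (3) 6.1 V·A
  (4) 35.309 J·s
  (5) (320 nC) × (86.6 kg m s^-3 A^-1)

(2)

Reference: C·V = s·A·J·C⁻¹ = kg·m²·s⁻².
Each option:
  (1) [kg·m²·s⁻²·A⁻²] · [A] = kg·m²·s⁻²·A⁻¹
  (2) [kg·m⁻¹·s⁻²] · [m³] = kg·m²·s⁻²  ← same
  (3) V·A = J·C⁻¹·A = kg·m²·s⁻³
  (4) J·s = N·m·s = kg·m²·s⁻¹
  (5) [s·A] · [kg·m·s⁻³·A⁻¹] = kg·m·s⁻²
Only (2) matches kg·m²·s⁻².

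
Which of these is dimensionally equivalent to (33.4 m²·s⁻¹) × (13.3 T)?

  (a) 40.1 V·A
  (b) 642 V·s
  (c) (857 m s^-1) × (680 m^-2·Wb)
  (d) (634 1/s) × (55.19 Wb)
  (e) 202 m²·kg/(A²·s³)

(d)

Reference: [m²·s⁻¹] · [kg·s⁻²·A⁻¹] = kg·m²·s⁻³·A⁻¹.
Each option:
  (a) V·A = J·C⁻¹·A = kg·m²·s⁻³
  (b) V·s = J·C⁻¹·s = kg·m²·s⁻²·A⁻¹
  (c) [m·s⁻¹] · [kg·s⁻²·A⁻¹] = kg·m·s⁻³·A⁻¹
  (d) [s⁻¹] · [kg·m²·s⁻²·A⁻¹] = kg·m²·s⁻³·A⁻¹  ← same
  (e) kg·m²·s⁻³·A⁻²
Only (d) matches kg·m²·s⁻³·A⁻¹.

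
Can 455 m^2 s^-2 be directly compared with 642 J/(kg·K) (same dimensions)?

No

Reduce each to base SI dimensions:
  455 m^2 s^-2:  m²·s⁻²
  642 J/(kg·K):  J·kg⁻¹·K⁻¹ = N·m·kg⁻¹·K⁻¹ = m²·s⁻²·K⁻¹
m²·s⁻² ≠ m²·s⁻²·K⁻¹, so they cannot be added.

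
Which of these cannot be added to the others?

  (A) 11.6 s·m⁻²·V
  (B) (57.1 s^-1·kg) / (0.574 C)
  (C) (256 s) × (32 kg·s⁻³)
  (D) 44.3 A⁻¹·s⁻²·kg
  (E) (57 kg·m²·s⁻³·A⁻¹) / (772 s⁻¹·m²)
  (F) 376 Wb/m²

(C)

Dimensions:
  (A) V·s·m⁻² = J·C⁻¹·s·m⁻² = kg·s⁻²·A⁻¹
  (B) [kg·s⁻¹] / [s·A] = kg·s⁻²·A⁻¹
  (C) [s] · [kg·s⁻³] = kg·s⁻²
  (D) kg·s⁻²·A⁻¹
  (E) [kg·m²·s⁻³·A⁻¹] / [m²·s⁻¹] = kg·s⁻²·A⁻¹
  (F) Wb·m⁻² = V·s·m⁻² = kg·s⁻²·A⁻¹
All reduce to kg·s⁻²·A⁻¹ except (C), which is kg·s⁻².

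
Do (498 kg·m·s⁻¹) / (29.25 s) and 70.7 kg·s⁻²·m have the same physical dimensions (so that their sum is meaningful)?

Reduce each to base SI dimensions:
  (498 kg·m·s⁻¹) / (29.25 s):  [kg·m·s⁻¹] / [s] = kg·m·s⁻²
  70.7 kg·s⁻²·m:  kg·m·s⁻²
Both are kg·m·s⁻², so they have the same dimensions and can be added.

Yes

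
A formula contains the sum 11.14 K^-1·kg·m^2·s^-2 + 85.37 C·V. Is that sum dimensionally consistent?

In SI base units:
  11.14 K^-1·kg·m^2·s^-2:  kg·m²·s⁻²·K⁻¹
  85.37 C·V:  C·V = s·A·J·C⁻¹ = kg·m²·s⁻²
kg·m²·s⁻²·K⁻¹ ≠ kg·m²·s⁻², so they cannot be added.

No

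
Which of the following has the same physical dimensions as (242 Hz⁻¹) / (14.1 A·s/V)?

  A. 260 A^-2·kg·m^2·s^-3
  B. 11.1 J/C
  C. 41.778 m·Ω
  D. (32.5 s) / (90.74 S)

Reference: [s] / [kg⁻¹·m⁻²·s⁴·A²] = kg·m²·s⁻³·A⁻².
Each option:
  A. kg·m²·s⁻³·A⁻²  ← same
  B. J·C⁻¹ = N·m·(s·A)⁻¹ = kg·m²·s⁻³·A⁻¹
  C. Ω·m = V·A⁻¹·m = kg·m³·s⁻³·A⁻²
  D. [s] / [kg⁻¹·m⁻²·s³·A²] = kg·m²·s⁻²·A⁻²
Only A. matches kg·m²·s⁻³·A⁻².

A.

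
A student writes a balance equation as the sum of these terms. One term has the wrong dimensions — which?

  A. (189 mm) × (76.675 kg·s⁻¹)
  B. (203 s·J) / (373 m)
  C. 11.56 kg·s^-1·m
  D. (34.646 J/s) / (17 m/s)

Reduce each to base SI dimensions:
  A. [m] · [kg·s⁻¹] = kg·m·s⁻¹
  B. [kg·m²·s⁻¹] / [m] = kg·m·s⁻¹
  C. kg·m·s⁻¹
  D. [kg·m²·s⁻³] / [m·s⁻¹] = kg·m·s⁻²
All reduce to kg·m·s⁻¹ except D., which is kg·m·s⁻².

D.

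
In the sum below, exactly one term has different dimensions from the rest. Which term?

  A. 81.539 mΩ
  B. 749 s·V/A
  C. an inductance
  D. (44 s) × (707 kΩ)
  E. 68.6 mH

A.

Dimensions:
  A. Ω = V·A⁻¹ = kg·m²·s⁻³·A⁻²
  B. V·s·A⁻¹ = J·C⁻¹·s·A⁻¹ = kg·m²·s⁻²·A⁻²
  C. [inductance] = kg·m²·s⁻²·A⁻²
  D. [s] · [kg·m²·s⁻³·A⁻²] = kg·m²·s⁻²·A⁻²
  E. H = V·s·A⁻¹ = kg·m²·s⁻²·A⁻²
All reduce to kg·m²·s⁻²·A⁻² except A., which is kg·m²·s⁻³·A⁻².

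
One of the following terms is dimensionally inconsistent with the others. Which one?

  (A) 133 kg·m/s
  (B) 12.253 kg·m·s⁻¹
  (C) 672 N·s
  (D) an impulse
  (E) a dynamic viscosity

(E)

In SI base units:
  (A) kg·m·s⁻¹
  (B) kg·m·s⁻¹
  (C) N·s = kg·m·s⁻²·s = kg·m·s⁻¹
  (D) [impulse] = kg·m·s⁻¹
  (E) [dynamic viscosity] = kg·m⁻¹·s⁻¹
All reduce to kg·m·s⁻¹ except (E), which is kg·m⁻¹·s⁻¹.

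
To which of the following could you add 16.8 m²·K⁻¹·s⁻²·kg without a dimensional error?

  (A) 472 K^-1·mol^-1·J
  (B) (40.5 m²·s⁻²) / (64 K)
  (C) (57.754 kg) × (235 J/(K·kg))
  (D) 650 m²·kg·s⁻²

(C)

Reference: kg·m²·s⁻²·K⁻¹.
Each option:
  (A) J·mol⁻¹·K⁻¹ = N·m·mol⁻¹·K⁻¹ = kg·m²·s⁻²·K⁻¹·mol⁻¹
  (B) [m²·s⁻²] / [K] = m²·s⁻²·K⁻¹
  (C) [kg] · [m²·s⁻²·K⁻¹] = kg·m²·s⁻²·K⁻¹  ← same
  (D) kg·m²·s⁻²
Only (C) matches kg·m²·s⁻²·K⁻¹.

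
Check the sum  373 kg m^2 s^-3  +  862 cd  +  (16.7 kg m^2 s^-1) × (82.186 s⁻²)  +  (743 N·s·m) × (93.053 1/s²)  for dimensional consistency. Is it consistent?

No

Work out the base dimensions of each:
  373 kg m^2 s^-3:  kg·m²·s⁻³
  862 cd:  cd
  (16.7 kg m^2 s^-1) × (82.186 s⁻²):  [kg·m²·s⁻¹] · [s⁻²] = kg·m²·s⁻³
  (743 N·s·m) × (93.053 1/s²):  [kg·m²·s⁻¹] · [s⁻²] = kg·m²·s⁻³
The terms do not share a single dimension (cd vs kg·m²·s⁻³).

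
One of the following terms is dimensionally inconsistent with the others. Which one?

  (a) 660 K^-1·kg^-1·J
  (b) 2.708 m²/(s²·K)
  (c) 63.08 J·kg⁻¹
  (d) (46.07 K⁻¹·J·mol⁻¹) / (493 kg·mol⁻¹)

Reduce each to base SI dimensions:
  (a) J·kg⁻¹·K⁻¹ = N·m·kg⁻¹·K⁻¹ = m²·s⁻²·K⁻¹
  (b) m²·s⁻²·K⁻¹
  (c) J·kg⁻¹ = N·m·kg⁻¹ = m²·s⁻²
  (d) [kg·m²·s⁻²·K⁻¹·mol⁻¹] / [kg·mol⁻¹] = m²·s⁻²·K⁻¹
All reduce to m²·s⁻²·K⁻¹ except (c), which is m²·s⁻².

(c)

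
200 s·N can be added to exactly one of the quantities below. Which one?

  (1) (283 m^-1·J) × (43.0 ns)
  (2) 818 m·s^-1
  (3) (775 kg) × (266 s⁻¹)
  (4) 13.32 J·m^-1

(1)

Reference: N·s = kg·m·s⁻²·s = kg·m·s⁻¹.
Each option:
  (1) [kg·m·s⁻²] · [s] = kg·m·s⁻¹  ← same
  (2) m·s⁻¹
  (3) [kg] · [s⁻¹] = kg·s⁻¹
  (4) J·m⁻¹ = N·m·m⁻¹ = kg·m·s⁻²
Only (1) matches kg·m·s⁻¹.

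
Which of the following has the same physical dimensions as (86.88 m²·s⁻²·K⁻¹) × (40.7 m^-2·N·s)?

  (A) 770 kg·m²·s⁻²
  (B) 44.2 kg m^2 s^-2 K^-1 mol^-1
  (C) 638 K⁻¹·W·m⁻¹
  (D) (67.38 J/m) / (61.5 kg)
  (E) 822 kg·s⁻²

(C)

Reference: [m²·s⁻²·K⁻¹] · [kg·m⁻¹·s⁻¹] = kg·m·s⁻³·K⁻¹.
Each option:
  (A) kg·m²·s⁻²
  (B) kg·m²·s⁻²·K⁻¹·mol⁻¹
  (C) W·m⁻¹·K⁻¹ = J·s⁻¹·m⁻¹·K⁻¹ = kg·m·s⁻³·K⁻¹  ← same
  (D) [kg·m·s⁻²] / [kg] = m·s⁻²
  (E) kg·s⁻²
Only (C) matches kg·m·s⁻³·K⁻¹.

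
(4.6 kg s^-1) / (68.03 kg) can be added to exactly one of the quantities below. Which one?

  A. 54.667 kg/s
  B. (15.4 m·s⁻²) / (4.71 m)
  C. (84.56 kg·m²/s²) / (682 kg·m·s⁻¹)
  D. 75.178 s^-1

Reference: [kg·s⁻¹] / [kg] = s⁻¹.
Each option:
  A. kg·s⁻¹
  B. [m·s⁻²] / [m] = s⁻²
  C. [kg·m²·s⁻²] / [kg·m·s⁻¹] = m·s⁻¹
  D. s⁻¹  ← same
Only D. matches s⁻¹.

D.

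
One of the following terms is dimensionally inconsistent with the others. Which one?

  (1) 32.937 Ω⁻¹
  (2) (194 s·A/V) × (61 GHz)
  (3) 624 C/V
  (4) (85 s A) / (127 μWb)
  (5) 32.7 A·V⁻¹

In SI base units:
  (1) Ω⁻¹ = (V·A⁻¹)⁻¹ = kg⁻¹·m⁻²·s³·A²
  (2) [kg⁻¹·m⁻²·s⁴·A²] · [s⁻¹] = kg⁻¹·m⁻²·s³·A²
  (3) C·V⁻¹ = s·A·(J·C⁻¹)⁻¹ = kg⁻¹·m⁻²·s⁴·A²
  (4) [s·A] / [kg·m²·s⁻²·A⁻¹] = kg⁻¹·m⁻²·s³·A²
  (5) A·V⁻¹ = A·(J·C⁻¹)⁻¹ = kg⁻¹·m⁻²·s³·A²
All reduce to kg⁻¹·m⁻²·s³·A² except (3), which is kg⁻¹·m⁻²·s⁴·A².

(3)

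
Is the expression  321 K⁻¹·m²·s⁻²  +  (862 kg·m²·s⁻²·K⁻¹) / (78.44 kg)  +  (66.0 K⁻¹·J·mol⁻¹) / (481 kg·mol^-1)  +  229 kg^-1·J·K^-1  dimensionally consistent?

Reduce each to base SI dimensions:
  321 K⁻¹·m²·s⁻²:  m²·s⁻²·K⁻¹
  (862 kg·m²·s⁻²·K⁻¹) / (78.44 kg):  [kg·m²·s⁻²·K⁻¹] / [kg] = m²·s⁻²·K⁻¹
  (66.0 K⁻¹·J·mol⁻¹) / (481 kg·mol^-1):  [kg·m²·s⁻²·K⁻¹·mol⁻¹] / [kg·mol⁻¹] = m²·s⁻²·K⁻¹
  229 kg^-1·J·K^-1:  J·kg⁻¹·K⁻¹ = N·m·kg⁻¹·K⁻¹ = m²·s⁻²·K⁻¹
Every term reduces to m²·s⁻²·K⁻¹.

Yes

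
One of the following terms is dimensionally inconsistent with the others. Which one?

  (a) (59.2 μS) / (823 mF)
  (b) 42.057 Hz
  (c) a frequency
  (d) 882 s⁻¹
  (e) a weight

In SI base units:
  (a) [kg⁻¹·m⁻²·s³·A²] / [kg⁻¹·m⁻²·s⁴·A²] = s⁻¹
  (b) Hz = s⁻¹
  (c) [frequency] = s⁻¹
  (d) s⁻¹
  (e) [weight] = kg·m·s⁻²
All reduce to s⁻¹ except (e), which is kg·m·s⁻².

(e)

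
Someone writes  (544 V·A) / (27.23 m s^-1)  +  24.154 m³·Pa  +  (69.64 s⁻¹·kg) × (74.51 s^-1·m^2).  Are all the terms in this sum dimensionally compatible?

Expand each in SI base units:
  (544 V·A) / (27.23 m s^-1):  [kg·m²·s⁻³] / [m·s⁻¹] = kg·m·s⁻²
  24.154 m³·Pa:  Pa·m³ = N·m⁻²·m³ = kg·m²·s⁻²
  (69.64 s⁻¹·kg) × (74.51 s^-1·m^2):  [kg·s⁻¹] · [m²·s⁻¹] = kg·m²·s⁻²
The terms do not share a single dimension (kg·m²·s⁻² vs kg·m·s⁻²).

No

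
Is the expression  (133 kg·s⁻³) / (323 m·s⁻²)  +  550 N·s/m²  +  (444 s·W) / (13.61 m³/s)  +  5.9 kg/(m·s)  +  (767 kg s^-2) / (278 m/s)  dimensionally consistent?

Yes

In SI base units:
  (133 kg·s⁻³) / (323 m·s⁻²):  [kg·s⁻³] / [m·s⁻²] = kg·m⁻¹·s⁻¹
  550 N·s/m²:  N·s·m⁻² = kg·m·s⁻²·s·m⁻² = kg·m⁻¹·s⁻¹
  (444 s·W) / (13.61 m³/s):  [kg·m²·s⁻²] / [m³·s⁻¹] = kg·m⁻¹·s⁻¹
  5.9 kg/(m·s):  kg·m⁻¹·s⁻¹
  (767 kg s^-2) / (278 m/s):  [kg·s⁻²] / [m·s⁻¹] = kg·m⁻¹·s⁻¹
Every term reduces to kg·m⁻¹·s⁻¹.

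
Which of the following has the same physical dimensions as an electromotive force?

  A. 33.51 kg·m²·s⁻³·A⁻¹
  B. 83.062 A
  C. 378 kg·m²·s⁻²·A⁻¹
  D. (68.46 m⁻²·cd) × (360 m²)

Reference: [electromotive force] = kg·m²·s⁻³·A⁻¹.
Each option:
  A. kg·m²·s⁻³·A⁻¹  ← same
  B. A
  C. kg·m²·s⁻²·A⁻¹
  D. [m⁻²·cd] · [m²] = cd
Only A. matches kg·m²·s⁻³·A⁻¹.

A.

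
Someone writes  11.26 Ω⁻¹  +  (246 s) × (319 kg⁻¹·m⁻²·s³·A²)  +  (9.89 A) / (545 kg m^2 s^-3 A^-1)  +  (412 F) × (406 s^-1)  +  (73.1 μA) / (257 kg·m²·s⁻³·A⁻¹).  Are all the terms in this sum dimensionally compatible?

Dimensions:
  11.26 Ω⁻¹:  Ω⁻¹ = (V·A⁻¹)⁻¹ = kg⁻¹·m⁻²·s³·A²
  (246 s) × (319 kg⁻¹·m⁻²·s³·A²):  [s] · [kg⁻¹·m⁻²·s³·A²] = kg⁻¹·m⁻²·s⁴·A²
  (9.89 A) / (545 kg m^2 s^-3 A^-1):  [A] / [kg·m²·s⁻³·A⁻¹] = kg⁻¹·m⁻²·s³·A²
  (412 F) × (406 s^-1):  [kg⁻¹·m⁻²·s⁴·A²] · [s⁻¹] = kg⁻¹·m⁻²·s³·A²
  (73.1 μA) / (257 kg·m²·s⁻³·A⁻¹):  [A] / [kg·m²·s⁻³·A⁻¹] = kg⁻¹·m⁻²·s³·A²
The terms do not share a single dimension (kg⁻¹·m⁻²·s³·A² vs kg⁻¹·m⁻²·s⁴·A²).

No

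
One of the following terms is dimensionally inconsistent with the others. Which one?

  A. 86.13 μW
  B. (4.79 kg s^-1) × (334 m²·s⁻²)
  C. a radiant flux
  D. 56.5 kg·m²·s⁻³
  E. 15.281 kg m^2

E.

Dimensions:
  A. W = J·s⁻¹ = kg·m²·s⁻³
  B. [kg·s⁻¹] · [m²·s⁻²] = kg·m²·s⁻³
  C. [radiant flux] = kg·m²·s⁻³
  D. kg·m²·s⁻³
  E. kg·m²
All reduce to kg·m²·s⁻³ except E., which is kg·m².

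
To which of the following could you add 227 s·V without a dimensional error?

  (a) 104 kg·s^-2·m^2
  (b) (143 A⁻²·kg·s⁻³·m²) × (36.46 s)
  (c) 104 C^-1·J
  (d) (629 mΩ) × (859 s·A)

Reference: V·s = J·C⁻¹·s = kg·m²·s⁻²·A⁻¹.
Each option:
  (a) kg·m²·s⁻²
  (b) [kg·m²·s⁻³·A⁻²] · [s] = kg·m²·s⁻²·A⁻²
  (c) J·C⁻¹ = N·m·(s·A)⁻¹ = kg·m²·s⁻³·A⁻¹
  (d) [kg·m²·s⁻³·A⁻²] · [s·A] = kg·m²·s⁻²·A⁻¹  ← same
Only (d) matches kg·m²·s⁻²·A⁻¹.

(d)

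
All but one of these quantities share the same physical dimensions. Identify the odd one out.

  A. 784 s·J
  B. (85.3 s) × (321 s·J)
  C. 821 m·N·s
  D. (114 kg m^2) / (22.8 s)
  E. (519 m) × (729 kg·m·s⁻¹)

B.

Reduce each to base SI dimensions:
  A. J·s = N·m·s = kg·m²·s⁻¹
  B. [s] · [kg·m²·s⁻¹] = kg·m²
  C. N·m·s = kg·m·s⁻²·m·s = kg·m²·s⁻¹
  D. [kg·m²] / [s] = kg·m²·s⁻¹
  E. [m] · [kg·m·s⁻¹] = kg·m²·s⁻¹
All reduce to kg·m²·s⁻¹ except B., which is kg·m².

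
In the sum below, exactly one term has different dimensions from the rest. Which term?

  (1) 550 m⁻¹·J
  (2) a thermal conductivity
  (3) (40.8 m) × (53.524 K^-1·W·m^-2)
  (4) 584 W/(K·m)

In SI base units:
  (1) J·m⁻¹ = N·m·m⁻¹ = kg·m·s⁻²
  (2) [thermal conductivity] = kg·m·s⁻³·K⁻¹
  (3) [m] · [kg·s⁻³·K⁻¹] = kg·m·s⁻³·K⁻¹
  (4) W·m⁻¹·K⁻¹ = J·s⁻¹·m⁻¹·K⁻¹ = kg·m·s⁻³·K⁻¹
All reduce to kg·m·s⁻³·K⁻¹ except (1), which is kg·m·s⁻².

(1)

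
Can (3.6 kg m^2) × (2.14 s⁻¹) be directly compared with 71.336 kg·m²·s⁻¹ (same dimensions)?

Yes

In SI base units:
  (3.6 kg m^2) × (2.14 s⁻¹):  [kg·m²] · [s⁻¹] = kg·m²·s⁻¹
  71.336 kg·m²·s⁻¹:  kg·m²·s⁻¹
Both are kg·m²·s⁻¹, so they have the same dimensions and can be added.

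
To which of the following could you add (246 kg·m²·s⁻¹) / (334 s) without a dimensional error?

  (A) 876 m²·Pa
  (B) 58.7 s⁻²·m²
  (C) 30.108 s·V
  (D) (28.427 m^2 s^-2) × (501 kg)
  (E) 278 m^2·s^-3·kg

Reference: [kg·m²·s⁻¹] / [s] = kg·m²·s⁻².
Each option:
  (A) Pa·m² = N·m⁻²·m² = kg·m·s⁻²
  (B) m²·s⁻²
  (C) V·s = J·C⁻¹·s = kg·m²·s⁻²·A⁻¹
  (D) [m²·s⁻²] · [kg] = kg·m²·s⁻²  ← same
  (E) kg·m²·s⁻³
Only (D) matches kg·m²·s⁻².

(D)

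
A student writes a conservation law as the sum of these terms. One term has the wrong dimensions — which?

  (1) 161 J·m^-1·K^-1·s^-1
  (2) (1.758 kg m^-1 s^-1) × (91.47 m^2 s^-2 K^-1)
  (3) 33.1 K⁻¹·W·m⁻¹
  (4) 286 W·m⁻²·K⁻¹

(4)

Reduce each to base SI dimensions:
  (1) J·s⁻¹·m⁻¹·K⁻¹ = N·m·s⁻¹·m⁻¹·K⁻¹ = kg·m·s⁻³·K⁻¹
  (2) [kg·m⁻¹·s⁻¹] · [m²·s⁻²·K⁻¹] = kg·m·s⁻³·K⁻¹
  (3) W·m⁻¹·K⁻¹ = J·s⁻¹·m⁻¹·K⁻¹ = kg·m·s⁻³·K⁻¹
  (4) W·m⁻²·K⁻¹ = J·s⁻¹·m⁻²·K⁻¹ = kg·s⁻³·K⁻¹
All reduce to kg·m·s⁻³·K⁻¹ except (4), which is kg·s⁻³·K⁻¹.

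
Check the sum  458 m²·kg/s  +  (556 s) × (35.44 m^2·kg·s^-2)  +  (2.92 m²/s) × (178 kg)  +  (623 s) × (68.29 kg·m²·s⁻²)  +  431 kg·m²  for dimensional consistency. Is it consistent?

No

Reduce each to base SI dimensions:
  458 m²·kg/s:  kg·m²·s⁻¹
  (556 s) × (35.44 m^2·kg·s^-2):  [s] · [kg·m²·s⁻²] = kg·m²·s⁻¹
  (2.92 m²/s) × (178 kg):  [m²·s⁻¹] · [kg] = kg·m²·s⁻¹
  (623 s) × (68.29 kg·m²·s⁻²):  [s] · [kg·m²·s⁻²] = kg·m²·s⁻¹
  431 kg·m²:  kg·m²
The terms do not share a single dimension (kg·m² vs kg·m²·s⁻¹).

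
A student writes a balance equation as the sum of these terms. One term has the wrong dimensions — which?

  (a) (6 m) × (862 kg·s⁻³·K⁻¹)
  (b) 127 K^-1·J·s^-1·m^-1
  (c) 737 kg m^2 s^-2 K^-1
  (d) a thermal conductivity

(c)

Dimensions:
  (a) [m] · [kg·s⁻³·K⁻¹] = kg·m·s⁻³·K⁻¹
  (b) J·s⁻¹·m⁻¹·K⁻¹ = N·m·s⁻¹·m⁻¹·K⁻¹ = kg·m·s⁻³·K⁻¹
  (c) kg·m²·s⁻²·K⁻¹
  (d) [thermal conductivity] = kg·m·s⁻³·K⁻¹
All reduce to kg·m·s⁻³·K⁻¹ except (c), which is kg·m²·s⁻²·K⁻¹.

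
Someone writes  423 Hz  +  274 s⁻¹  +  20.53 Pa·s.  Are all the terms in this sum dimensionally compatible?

No

Dimensions:
  423 Hz:  Hz = s⁻¹
  274 s⁻¹:  s⁻¹
  20.53 Pa·s:  Pa·s = N·m⁻²·s = kg·m⁻¹·s⁻¹
The terms do not share a single dimension (kg·m⁻¹·s⁻¹ vs s⁻¹).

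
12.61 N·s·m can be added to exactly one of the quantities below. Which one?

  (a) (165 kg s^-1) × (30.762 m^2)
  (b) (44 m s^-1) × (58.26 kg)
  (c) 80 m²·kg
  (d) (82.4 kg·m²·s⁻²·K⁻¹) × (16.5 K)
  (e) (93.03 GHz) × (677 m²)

(a)

Reference: N·m·s = kg·m·s⁻²·m·s = kg·m²·s⁻¹.
Each option:
  (a) [kg·s⁻¹] · [m²] = kg·m²·s⁻¹  ← same
  (b) [m·s⁻¹] · [kg] = kg·m·s⁻¹
  (c) kg·m²
  (d) [kg·m²·s⁻²·K⁻¹] · [K] = kg·m²·s⁻²
  (e) [s⁻¹] · [m²] = m²·s⁻¹
Only (a) matches kg·m²·s⁻¹.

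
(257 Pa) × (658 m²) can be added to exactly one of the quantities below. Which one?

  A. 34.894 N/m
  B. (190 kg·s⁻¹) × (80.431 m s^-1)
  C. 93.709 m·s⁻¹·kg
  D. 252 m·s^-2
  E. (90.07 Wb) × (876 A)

Reference: [kg·m⁻¹·s⁻²] · [m²] = kg·m·s⁻².
Each option:
  A. N·m⁻¹ = kg·m·s⁻²·m⁻¹ = kg·s⁻²
  B. [kg·s⁻¹] · [m·s⁻¹] = kg·m·s⁻²  ← same
  C. kg·m·s⁻¹
  D. m·s⁻²
  E. [kg·m²·s⁻²·A⁻¹] · [A] = kg·m²·s⁻²
Only B. matches kg·m·s⁻².

B.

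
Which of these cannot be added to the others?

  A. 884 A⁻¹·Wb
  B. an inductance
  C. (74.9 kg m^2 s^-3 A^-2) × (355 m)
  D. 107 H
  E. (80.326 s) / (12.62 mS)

Expand each in SI base units:
  A. Wb·A⁻¹ = V·s·A⁻¹ = kg·m²·s⁻²·A⁻²
  B. [inductance] = kg·m²·s⁻²·A⁻²
  C. [kg·m²·s⁻³·A⁻²] · [m] = kg·m³·s⁻³·A⁻²
  D. H = V·s·A⁻¹ = kg·m²·s⁻²·A⁻²
  E. [s] / [kg⁻¹·m⁻²·s³·A²] = kg·m²·s⁻²·A⁻²
All reduce to kg·m²·s⁻²·A⁻² except C., which is kg·m³·s⁻³·A⁻².

C.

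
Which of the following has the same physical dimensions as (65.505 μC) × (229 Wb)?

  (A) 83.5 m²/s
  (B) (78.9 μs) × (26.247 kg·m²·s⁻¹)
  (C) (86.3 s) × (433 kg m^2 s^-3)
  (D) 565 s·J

(D)

Reference: [s·A] · [kg·m²·s⁻²·A⁻¹] = kg·m²·s⁻¹.
Each option:
  (A) m²·s⁻¹
  (B) [s] · [kg·m²·s⁻¹] = kg·m²
  (C) [s] · [kg·m²·s⁻³] = kg·m²·s⁻²
  (D) J·s = N·m·s = kg·m²·s⁻¹  ← same
Only (D) matches kg·m²·s⁻¹.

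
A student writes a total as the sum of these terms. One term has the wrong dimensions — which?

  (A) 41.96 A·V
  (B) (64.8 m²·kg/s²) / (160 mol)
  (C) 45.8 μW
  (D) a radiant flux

(B)

In SI base units:
  (A) V·A = J·C⁻¹·A = kg·m²·s⁻³
  (B) [kg·m²·s⁻²] / [mol] = kg·m²·s⁻²·mol⁻¹
  (C) W = J·s⁻¹ = kg·m²·s⁻³
  (D) [radiant flux] = kg·m²·s⁻³
All reduce to kg·m²·s⁻³ except (B), which is kg·m²·s⁻²·mol⁻¹.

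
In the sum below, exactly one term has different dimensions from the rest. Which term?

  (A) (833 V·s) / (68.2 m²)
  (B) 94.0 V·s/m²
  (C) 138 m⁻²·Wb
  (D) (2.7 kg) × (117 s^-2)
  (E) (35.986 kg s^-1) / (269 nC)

In SI base units:
  (A) [kg·m²·s⁻²·A⁻¹] / [m²] = kg·s⁻²·A⁻¹
  (B) V·s·m⁻² = J·C⁻¹·s·m⁻² = kg·s⁻²·A⁻¹
  (C) Wb·m⁻² = V·s·m⁻² = kg·s⁻²·A⁻¹
  (D) [kg] · [s⁻²] = kg·s⁻²
  (E) [kg·s⁻¹] / [s·A] = kg·s⁻²·A⁻¹
All reduce to kg·s⁻²·A⁻¹ except (D), which is kg·s⁻².

(D)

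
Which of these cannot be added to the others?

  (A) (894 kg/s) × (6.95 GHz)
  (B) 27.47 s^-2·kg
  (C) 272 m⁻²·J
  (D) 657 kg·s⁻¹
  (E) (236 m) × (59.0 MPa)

(D)

In SI base units:
  (A) [kg·s⁻¹] · [s⁻¹] = kg·s⁻²
  (B) kg·s⁻²
  (C) J·m⁻² = N·m·m⁻² = kg·s⁻²
  (D) kg·s⁻¹
  (E) [m] · [kg·m⁻¹·s⁻²] = kg·s⁻²
All reduce to kg·s⁻² except (D), which is kg·s⁻¹.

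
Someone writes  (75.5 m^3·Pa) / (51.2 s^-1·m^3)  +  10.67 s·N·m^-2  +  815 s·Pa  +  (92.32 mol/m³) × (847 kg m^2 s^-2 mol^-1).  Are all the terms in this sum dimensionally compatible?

No

In SI base units:
  (75.5 m^3·Pa) / (51.2 s^-1·m^3):  [kg·m²·s⁻²] / [m³·s⁻¹] = kg·m⁻¹·s⁻¹
  10.67 s·N·m^-2:  N·s·m⁻² = kg·m·s⁻²·s·m⁻² = kg·m⁻¹·s⁻¹
  815 s·Pa:  Pa·s = N·m⁻²·s = kg·m⁻¹·s⁻¹
  (92.32 mol/m³) × (847 kg m^2 s^-2 mol^-1):  [m⁻³·mol] · [kg·m²·s⁻²·mol⁻¹] = kg·m⁻¹·s⁻²
The terms do not share a single dimension (kg·m⁻¹·s⁻² vs kg·m⁻¹·s⁻¹).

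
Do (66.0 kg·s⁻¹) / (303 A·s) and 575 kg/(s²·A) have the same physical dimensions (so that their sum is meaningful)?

Yes

In SI base units:
  (66.0 kg·s⁻¹) / (303 A·s):  [kg·s⁻¹] / [s·A] = kg·s⁻²·A⁻¹
  575 kg/(s²·A):  kg·s⁻²·A⁻¹
Both are kg·s⁻²·A⁻¹, so they have the same dimensions and can be added.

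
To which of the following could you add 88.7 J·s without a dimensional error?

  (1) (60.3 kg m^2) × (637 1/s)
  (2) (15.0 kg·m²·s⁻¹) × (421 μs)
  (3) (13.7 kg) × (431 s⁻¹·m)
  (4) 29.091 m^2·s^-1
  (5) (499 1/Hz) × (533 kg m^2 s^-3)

(1)

Reference: J·s = N·m·s = kg·m²·s⁻¹.
Each option:
  (1) [kg·m²] · [s⁻¹] = kg·m²·s⁻¹  ← same
  (2) [kg·m²·s⁻¹] · [s] = kg·m²
  (3) [kg] · [m·s⁻¹] = kg·m·s⁻¹
  (4) m²·s⁻¹
  (5) [s] · [kg·m²·s⁻³] = kg·m²·s⁻²
Only (1) matches kg·m²·s⁻¹.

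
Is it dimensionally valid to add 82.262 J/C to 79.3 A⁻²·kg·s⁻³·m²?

Reduce each to base SI dimensions:
  82.262 J/C:  J·C⁻¹ = N·m·(s·A)⁻¹ = kg·m²·s⁻³·A⁻¹
  79.3 A⁻²·kg·s⁻³·m²:  kg·m²·s⁻³·A⁻²
kg·m²·s⁻³·A⁻¹ ≠ kg·m²·s⁻³·A⁻², so they cannot be added.

No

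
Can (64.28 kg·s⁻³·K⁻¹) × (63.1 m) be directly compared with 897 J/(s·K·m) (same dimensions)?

Yes

Dimensions:
  (64.28 kg·s⁻³·K⁻¹) × (63.1 m):  [kg·s⁻³·K⁻¹] · [m] = kg·m·s⁻³·K⁻¹
  897 J/(s·K·m):  J·s⁻¹·m⁻¹·K⁻¹ = N·m·s⁻¹·m⁻¹·K⁻¹ = kg·m·s⁻³·K⁻¹
Both are kg·m·s⁻³·K⁻¹, so they have the same dimensions and can be added.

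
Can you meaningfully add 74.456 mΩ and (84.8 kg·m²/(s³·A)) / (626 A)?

Work out the base dimensions of each:
  74.456 mΩ:  Ω = V·A⁻¹ = kg·m²·s⁻³·A⁻²
  (84.8 kg·m²/(s³·A)) / (626 A):  [kg·m²·s⁻³·A⁻¹] / [A] = kg·m²·s⁻³·A⁻²
Both are kg·m²·s⁻³·A⁻², so they have the same dimensions and can be added.

Yes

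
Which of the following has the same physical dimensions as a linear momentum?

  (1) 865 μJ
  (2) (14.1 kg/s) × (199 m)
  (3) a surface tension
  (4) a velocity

(2)

Reference: [linear momentum] = kg·m·s⁻¹.
Each option:
  (1) J = N·m = kg·m²·s⁻²
  (2) [kg·s⁻¹] · [m] = kg·m·s⁻¹  ← same
  (3) [surface tension] = kg·s⁻²
  (4) [velocity] = m·s⁻¹
Only (2) matches kg·m·s⁻¹.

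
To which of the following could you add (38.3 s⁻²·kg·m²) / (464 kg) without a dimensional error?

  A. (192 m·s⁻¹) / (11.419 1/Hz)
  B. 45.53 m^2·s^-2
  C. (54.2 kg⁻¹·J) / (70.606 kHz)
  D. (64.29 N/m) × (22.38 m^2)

B.

Reference: [kg·m²·s⁻²] / [kg] = m²·s⁻².
Each option:
  A. [m·s⁻¹] / [s] = m·s⁻²
  B. m²·s⁻²  ← same
  C. [m²·s⁻²] / [s⁻¹] = m²·s⁻¹
  D. [kg·s⁻²] · [m²] = kg·m²·s⁻²
Only B. matches m²·s⁻².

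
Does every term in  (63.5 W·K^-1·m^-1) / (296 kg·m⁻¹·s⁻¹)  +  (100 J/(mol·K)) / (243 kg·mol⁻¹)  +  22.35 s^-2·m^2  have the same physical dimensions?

No

Reduce each to base SI dimensions:
  (63.5 W·K^-1·m^-1) / (296 kg·m⁻¹·s⁻¹):  [kg·m·s⁻³·K⁻¹] / [kg·m⁻¹·s⁻¹] = m²·s⁻²·K⁻¹
  (100 J/(mol·K)) / (243 kg·mol⁻¹):  [kg·m²·s⁻²·K⁻¹·mol⁻¹] / [kg·mol⁻¹] = m²·s⁻²·K⁻¹
  22.35 s^-2·m^2:  m²·s⁻²
The terms do not share a single dimension (m²·s⁻² vs m²·s⁻²·K⁻¹).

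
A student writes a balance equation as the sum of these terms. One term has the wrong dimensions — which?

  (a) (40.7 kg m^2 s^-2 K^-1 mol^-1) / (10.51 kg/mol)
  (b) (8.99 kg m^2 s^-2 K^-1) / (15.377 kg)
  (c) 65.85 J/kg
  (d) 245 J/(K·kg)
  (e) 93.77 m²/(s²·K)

In SI base units:
  (a) [kg·m²·s⁻²·K⁻¹·mol⁻¹] / [kg·mol⁻¹] = m²·s⁻²·K⁻¹
  (b) [kg·m²·s⁻²·K⁻¹] / [kg] = m²·s⁻²·K⁻¹
  (c) J·kg⁻¹ = N·m·kg⁻¹ = m²·s⁻²
  (d) J·kg⁻¹·K⁻¹ = N·m·kg⁻¹·K⁻¹ = m²·s⁻²·K⁻¹
  (e) m²·s⁻²·K⁻¹
All reduce to m²·s⁻²·K⁻¹ except (c), which is m²·s⁻².

(c)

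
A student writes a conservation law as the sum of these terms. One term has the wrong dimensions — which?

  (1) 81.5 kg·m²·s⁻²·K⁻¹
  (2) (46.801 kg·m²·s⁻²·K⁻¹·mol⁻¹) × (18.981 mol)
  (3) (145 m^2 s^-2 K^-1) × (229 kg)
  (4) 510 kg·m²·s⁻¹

Dimensions:
  (1) kg·m²·s⁻²·K⁻¹
  (2) [kg·m²·s⁻²·K⁻¹·mol⁻¹] · [mol] = kg·m²·s⁻²·K⁻¹
  (3) [m²·s⁻²·K⁻¹] · [kg] = kg·m²·s⁻²·K⁻¹
  (4) kg·m²·s⁻¹
All reduce to kg·m²·s⁻²·K⁻¹ except (4), which is kg·m²·s⁻¹.

(4)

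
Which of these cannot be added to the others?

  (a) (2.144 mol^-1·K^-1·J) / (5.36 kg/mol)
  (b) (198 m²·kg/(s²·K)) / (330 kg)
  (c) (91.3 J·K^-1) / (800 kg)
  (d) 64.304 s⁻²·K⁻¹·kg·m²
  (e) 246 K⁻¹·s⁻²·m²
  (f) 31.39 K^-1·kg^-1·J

(d)

Reduce each to base SI dimensions:
  (a) [kg·m²·s⁻²·K⁻¹·mol⁻¹] / [kg·mol⁻¹] = m²·s⁻²·K⁻¹
  (b) [kg·m²·s⁻²·K⁻¹] / [kg] = m²·s⁻²·K⁻¹
  (c) [kg·m²·s⁻²·K⁻¹] / [kg] = m²·s⁻²·K⁻¹
  (d) kg·m²·s⁻²·K⁻¹
  (e) m²·s⁻²·K⁻¹
  (f) J·kg⁻¹·K⁻¹ = N·m·kg⁻¹·K⁻¹ = m²·s⁻²·K⁻¹
All reduce to m²·s⁻²·K⁻¹ except (d), which is kg·m²·s⁻²·K⁻¹.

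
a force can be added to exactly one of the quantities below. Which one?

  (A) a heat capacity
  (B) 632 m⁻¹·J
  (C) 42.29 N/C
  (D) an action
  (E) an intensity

(B)

Reference: [force] = kg·m·s⁻².
Each option:
  (A) [heat capacity] = kg·m²·s⁻²·K⁻¹
  (B) J·m⁻¹ = N·m·m⁻¹ = kg·m·s⁻²  ← same
  (C) N·C⁻¹ = kg·m·s⁻²·(s·A)⁻¹ = kg·m·s⁻³·A⁻¹
  (D) [action] = kg·m²·s⁻¹
  (E) [intensity] = kg·s⁻³
Only (B) matches kg·m·s⁻².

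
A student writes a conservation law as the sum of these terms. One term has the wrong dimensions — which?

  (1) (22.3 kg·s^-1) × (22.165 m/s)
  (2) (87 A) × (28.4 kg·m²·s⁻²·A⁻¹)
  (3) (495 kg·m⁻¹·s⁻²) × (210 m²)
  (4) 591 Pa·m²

Reduce each to base SI dimensions:
  (1) [kg·s⁻¹] · [m·s⁻¹] = kg·m·s⁻²
  (2) [A] · [kg·m²·s⁻²·A⁻¹] = kg·m²·s⁻²
  (3) [kg·m⁻¹·s⁻²] · [m²] = kg·m·s⁻²
  (4) Pa·m² = N·m⁻²·m² = kg·m·s⁻²
All reduce to kg·m·s⁻² except (2), which is kg·m²·s⁻².

(2)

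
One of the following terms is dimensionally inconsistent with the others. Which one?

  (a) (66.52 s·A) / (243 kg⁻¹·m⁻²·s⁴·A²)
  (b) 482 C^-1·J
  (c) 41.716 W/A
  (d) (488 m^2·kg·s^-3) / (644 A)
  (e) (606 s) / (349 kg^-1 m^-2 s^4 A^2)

Expand each in SI base units:
  (a) [s·A] / [kg⁻¹·m⁻²·s⁴·A²] = kg·m²·s⁻³·A⁻¹
  (b) J·C⁻¹ = N·m·(s·A)⁻¹ = kg·m²·s⁻³·A⁻¹
  (c) W·A⁻¹ = J·s⁻¹·A⁻¹ = kg·m²·s⁻³·A⁻¹
  (d) [kg·m²·s⁻³] / [A] = kg·m²·s⁻³·A⁻¹
  (e) [s] / [kg⁻¹·m⁻²·s⁴·A²] = kg·m²·s⁻³·A⁻²
All reduce to kg·m²·s⁻³·A⁻¹ except (e), which is kg·m²·s⁻³·A⁻².

(e)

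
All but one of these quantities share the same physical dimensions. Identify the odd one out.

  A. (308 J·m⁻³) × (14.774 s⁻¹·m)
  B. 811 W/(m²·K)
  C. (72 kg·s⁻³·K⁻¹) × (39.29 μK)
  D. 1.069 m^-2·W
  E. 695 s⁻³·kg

B.

Reduce each to base SI dimensions:
  A. [kg·m⁻¹·s⁻²] · [m·s⁻¹] = kg·s⁻³
  B. W·m⁻²·K⁻¹ = J·s⁻¹·m⁻²·K⁻¹ = kg·s⁻³·K⁻¹
  C. [kg·s⁻³·K⁻¹] · [K] = kg·s⁻³
  D. W·m⁻² = J·s⁻¹·m⁻² = kg·s⁻³
  E. kg·s⁻³
All reduce to kg·s⁻³ except B., which is kg·s⁻³·K⁻¹.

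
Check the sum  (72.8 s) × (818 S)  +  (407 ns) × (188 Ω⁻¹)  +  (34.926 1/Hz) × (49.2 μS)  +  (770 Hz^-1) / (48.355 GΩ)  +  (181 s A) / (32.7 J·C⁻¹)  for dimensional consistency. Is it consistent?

Dimensions:
  (72.8 s) × (818 S):  [s] · [kg⁻¹·m⁻²·s³·A²] = kg⁻¹·m⁻²·s⁴·A²
  (407 ns) × (188 Ω⁻¹):  [s] · [kg⁻¹·m⁻²·s³·A²] = kg⁻¹·m⁻²·s⁴·A²
  (34.926 1/Hz) × (49.2 μS):  [s] · [kg⁻¹·m⁻²·s³·A²] = kg⁻¹·m⁻²·s⁴·A²
  (770 Hz^-1) / (48.355 GΩ):  [s] / [kg·m²·s⁻³·A⁻²] = kg⁻¹·m⁻²·s⁴·A²
  (181 s A) / (32.7 J·C⁻¹):  [s·A] / [kg·m²·s⁻³·A⁻¹] = kg⁻¹·m⁻²·s⁴·A²
Every term reduces to kg⁻¹·m⁻²·s⁴·A².

Yes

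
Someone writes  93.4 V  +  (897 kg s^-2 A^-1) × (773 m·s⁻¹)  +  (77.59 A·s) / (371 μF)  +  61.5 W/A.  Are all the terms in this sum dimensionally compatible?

Expand each in SI base units:
  93.4 V:  V = J·C⁻¹ = kg·m²·s⁻³·A⁻¹
  (897 kg s^-2 A^-1) × (773 m·s⁻¹):  [kg·s⁻²·A⁻¹] · [m·s⁻¹] = kg·m·s⁻³·A⁻¹
  (77.59 A·s) / (371 μF):  [s·A] / [kg⁻¹·m⁻²·s⁴·A²] = kg·m²·s⁻³·A⁻¹
  61.5 W/A:  W·A⁻¹ = J·s⁻¹·A⁻¹ = kg·m²·s⁻³·A⁻¹
The terms do not share a single dimension (kg·m²·s⁻³·A⁻¹ vs kg·m·s⁻³·A⁻¹).

No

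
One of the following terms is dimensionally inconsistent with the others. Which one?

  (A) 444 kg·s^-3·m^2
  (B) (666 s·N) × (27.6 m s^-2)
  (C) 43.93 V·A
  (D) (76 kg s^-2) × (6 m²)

(D)

Reduce each to base SI dimensions:
  (A) kg·m²·s⁻³
  (B) [kg·m·s⁻¹] · [m·s⁻²] = kg·m²·s⁻³
  (C) V·A = J·C⁻¹·A = kg·m²·s⁻³
  (D) [kg·s⁻²] · [m²] = kg·m²·s⁻²
All reduce to kg·m²·s⁻³ except (D), which is kg·m²·s⁻².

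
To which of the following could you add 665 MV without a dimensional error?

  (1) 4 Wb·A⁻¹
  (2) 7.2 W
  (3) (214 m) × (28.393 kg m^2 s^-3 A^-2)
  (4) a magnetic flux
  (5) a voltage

Reference: V = J·C⁻¹ = kg·m²·s⁻³·A⁻¹.
Each option:
  (1) Wb·A⁻¹ = V·s·A⁻¹ = kg·m²·s⁻²·A⁻²
  (2) W = J·s⁻¹ = kg·m²·s⁻³
  (3) [m] · [kg·m²·s⁻³·A⁻²] = kg·m³·s⁻³·A⁻²
  (4) [magnetic flux] = kg·m²·s⁻²·A⁻¹
  (5) [voltage] = kg·m²·s⁻³·A⁻¹  ← same
Only (5) matches kg·m²·s⁻³·A⁻¹.

(5)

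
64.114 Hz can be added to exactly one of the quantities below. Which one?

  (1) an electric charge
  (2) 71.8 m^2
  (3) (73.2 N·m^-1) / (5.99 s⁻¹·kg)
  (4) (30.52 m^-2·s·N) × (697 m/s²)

(3)

Reference: Hz = s⁻¹.
Each option:
  (1) [electric charge] = s·A
  (2) m²
  (3) [kg·s⁻²] / [kg·s⁻¹] = s⁻¹  ← same
  (4) [kg·m⁻¹·s⁻¹] · [m·s⁻²] = kg·s⁻³
Only (3) matches s⁻¹.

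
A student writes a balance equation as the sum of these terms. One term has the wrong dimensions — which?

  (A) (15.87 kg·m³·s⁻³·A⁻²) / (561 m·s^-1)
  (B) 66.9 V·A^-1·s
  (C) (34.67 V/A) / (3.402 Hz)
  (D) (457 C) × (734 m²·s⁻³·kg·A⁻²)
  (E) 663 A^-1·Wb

(D)

Reduce each to base SI dimensions:
  (A) [kg·m³·s⁻³·A⁻²] / [m·s⁻¹] = kg·m²·s⁻²·A⁻²
  (B) V·s·A⁻¹ = J·C⁻¹·s·A⁻¹ = kg·m²·s⁻²·A⁻²
  (C) [kg·m²·s⁻³·A⁻²] / [s⁻¹] = kg·m²·s⁻²·A⁻²
  (D) [s·A] · [kg·m²·s⁻³·A⁻²] = kg·m²·s⁻²·A⁻¹
  (E) Wb·A⁻¹ = V·s·A⁻¹ = kg·m²·s⁻²·A⁻²
All reduce to kg·m²·s⁻²·A⁻² except (D), which is kg·m²·s⁻²·A⁻¹.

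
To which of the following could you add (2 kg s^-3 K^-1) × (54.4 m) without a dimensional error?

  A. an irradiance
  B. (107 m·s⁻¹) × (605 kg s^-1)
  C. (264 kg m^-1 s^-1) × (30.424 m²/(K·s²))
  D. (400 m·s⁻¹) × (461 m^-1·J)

C.

Reference: [kg·s⁻³·K⁻¹] · [m] = kg·m·s⁻³·K⁻¹.
Each option:
  A. [irradiance] = kg·s⁻³
  B. [m·s⁻¹] · [kg·s⁻¹] = kg·m·s⁻²
  C. [kg·m⁻¹·s⁻¹] · [m²·s⁻²·K⁻¹] = kg·m·s⁻³·K⁻¹  ← same
  D. [m·s⁻¹] · [kg·m·s⁻²] = kg·m²·s⁻³
Only C. matches kg·m·s⁻³·K⁻¹.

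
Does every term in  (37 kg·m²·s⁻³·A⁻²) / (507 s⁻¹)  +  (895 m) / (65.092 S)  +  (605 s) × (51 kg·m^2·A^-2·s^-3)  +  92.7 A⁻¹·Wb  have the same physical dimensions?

Dimensions:
  (37 kg·m²·s⁻³·A⁻²) / (507 s⁻¹):  [kg·m²·s⁻³·A⁻²] / [s⁻¹] = kg·m²·s⁻²·A⁻²
  (895 m) / (65.092 S):  [m] / [kg⁻¹·m⁻²·s³·A²] = kg·m³·s⁻³·A⁻²
  (605 s) × (51 kg·m^2·A^-2·s^-3):  [s] · [kg·m²·s⁻³·A⁻²] = kg·m²·s⁻²·A⁻²
  92.7 A⁻¹·Wb:  Wb·A⁻¹ = V·s·A⁻¹ = kg·m²·s⁻²·A⁻²
The terms do not share a single dimension (kg·m²·s⁻²·A⁻² vs kg·m³·s⁻³·A⁻²).

No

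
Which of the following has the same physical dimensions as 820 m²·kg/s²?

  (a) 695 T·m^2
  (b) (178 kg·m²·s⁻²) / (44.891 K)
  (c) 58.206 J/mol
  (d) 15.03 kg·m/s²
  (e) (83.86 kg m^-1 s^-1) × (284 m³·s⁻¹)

(e)

Reference: kg·m²·s⁻².
Each option:
  (a) T·m² = Wb·m⁻²·m² = kg·m²·s⁻²·A⁻¹
  (b) [kg·m²·s⁻²] / [K] = kg·m²·s⁻²·K⁻¹
  (c) J·mol⁻¹ = N·m·mol⁻¹ = kg·m²·s⁻²·mol⁻¹
  (d) kg·m·s⁻²
  (e) [kg·m⁻¹·s⁻¹] · [m³·s⁻¹] = kg·m²·s⁻²  ← same
Only (e) matches kg·m²·s⁻².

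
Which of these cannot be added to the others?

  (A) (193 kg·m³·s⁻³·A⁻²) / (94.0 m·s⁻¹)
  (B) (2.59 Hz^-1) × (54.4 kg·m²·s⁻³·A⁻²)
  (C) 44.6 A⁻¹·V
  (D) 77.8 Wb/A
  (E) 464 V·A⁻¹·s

(C)

In SI base units:
  (A) [kg·m³·s⁻³·A⁻²] / [m·s⁻¹] = kg·m²·s⁻²·A⁻²
  (B) [s] · [kg·m²·s⁻³·A⁻²] = kg·m²·s⁻²·A⁻²
  (C) V·A⁻¹ = J·C⁻¹·A⁻¹ = kg·m²·s⁻³·A⁻²
  (D) Wb·A⁻¹ = V·s·A⁻¹ = kg·m²·s⁻²·A⁻²
  (E) V·s·A⁻¹ = J·C⁻¹·s·A⁻¹ = kg·m²·s⁻²·A⁻²
All reduce to kg·m²·s⁻²·A⁻² except (C), which is kg·m²·s⁻³·A⁻².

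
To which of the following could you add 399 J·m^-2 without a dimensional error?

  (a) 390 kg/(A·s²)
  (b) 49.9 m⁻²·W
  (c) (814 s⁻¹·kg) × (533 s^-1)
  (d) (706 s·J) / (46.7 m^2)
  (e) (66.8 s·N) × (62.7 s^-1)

(c)

Reference: J·m⁻² = N·m·m⁻² = kg·s⁻².
Each option:
  (a) kg·s⁻²·A⁻¹
  (b) W·m⁻² = J·s⁻¹·m⁻² = kg·s⁻³
  (c) [kg·s⁻¹] · [s⁻¹] = kg·s⁻²  ← same
  (d) [kg·m²·s⁻¹] / [m²] = kg·s⁻¹
  (e) [kg·m·s⁻¹] · [s⁻¹] = kg·m·s⁻²
Only (c) matches kg·s⁻².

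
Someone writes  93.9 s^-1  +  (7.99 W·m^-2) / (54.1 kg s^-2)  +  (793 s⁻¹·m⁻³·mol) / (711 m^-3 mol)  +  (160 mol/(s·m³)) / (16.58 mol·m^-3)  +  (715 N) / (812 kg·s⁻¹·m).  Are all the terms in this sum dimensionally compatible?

Yes

Expand each in SI base units:
  93.9 s^-1:  s⁻¹
  (7.99 W·m^-2) / (54.1 kg s^-2):  [kg·s⁻³] / [kg·s⁻²] = s⁻¹
  (793 s⁻¹·m⁻³·mol) / (711 m^-3 mol):  [m⁻³·s⁻¹·mol] / [m⁻³·mol] = s⁻¹
  (160 mol/(s·m³)) / (16.58 mol·m^-3):  [m⁻³·s⁻¹·mol] / [m⁻³·mol] = s⁻¹
  (715 N) / (812 kg·s⁻¹·m):  [kg·m·s⁻²] / [kg·m·s⁻¹] = s⁻¹
Every term reduces to s⁻¹.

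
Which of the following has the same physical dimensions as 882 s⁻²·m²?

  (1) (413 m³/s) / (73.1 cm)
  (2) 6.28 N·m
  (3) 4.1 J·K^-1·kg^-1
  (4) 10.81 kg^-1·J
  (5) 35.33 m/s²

(4)

Reference: m²·s⁻².
Each option:
  (1) [m³·s⁻¹] / [m] = m²·s⁻¹
  (2) N·m = kg·m·s⁻²·m = kg·m²·s⁻²
  (3) J·kg⁻¹·K⁻¹ = N·m·kg⁻¹·K⁻¹ = m²·s⁻²·K⁻¹
  (4) J·kg⁻¹ = N·m·kg⁻¹ = m²·s⁻²  ← same
  (5) m·s⁻²
Only (4) matches m²·s⁻².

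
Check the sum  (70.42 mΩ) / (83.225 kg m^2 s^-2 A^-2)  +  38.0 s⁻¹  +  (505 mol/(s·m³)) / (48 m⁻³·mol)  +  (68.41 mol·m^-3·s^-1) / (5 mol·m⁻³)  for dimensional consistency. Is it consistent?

Reduce each to base SI dimensions:
  (70.42 mΩ) / (83.225 kg m^2 s^-2 A^-2):  [kg·m²·s⁻³·A⁻²] / [kg·m²·s⁻²·A⁻²] = s⁻¹
  38.0 s⁻¹:  s⁻¹
  (505 mol/(s·m³)) / (48 m⁻³·mol):  [m⁻³·s⁻¹·mol] / [m⁻³·mol] = s⁻¹
  (68.41 mol·m^-3·s^-1) / (5 mol·m⁻³):  [m⁻³·s⁻¹·mol] / [m⁻³·mol] = s⁻¹
Every term reduces to s⁻¹.

Yes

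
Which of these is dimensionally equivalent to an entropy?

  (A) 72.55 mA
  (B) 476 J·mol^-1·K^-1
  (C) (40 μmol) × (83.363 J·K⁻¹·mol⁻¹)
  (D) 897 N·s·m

Reference: [entropy] = kg·m²·s⁻²·K⁻¹.
Each option:
  (A) A
  (B) J·mol⁻¹·K⁻¹ = N·m·mol⁻¹·K⁻¹ = kg·m²·s⁻²·K⁻¹·mol⁻¹
  (C) [mol] · [kg·m²·s⁻²·K⁻¹·mol⁻¹] = kg·m²·s⁻²·K⁻¹  ← same
  (D) N·m·s = kg·m·s⁻²·m·s = kg·m²·s⁻¹
Only (C) matches kg·m²·s⁻²·K⁻¹.

(C)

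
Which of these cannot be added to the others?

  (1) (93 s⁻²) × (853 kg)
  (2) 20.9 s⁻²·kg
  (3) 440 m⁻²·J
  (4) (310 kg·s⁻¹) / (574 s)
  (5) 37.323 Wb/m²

(5)

Expand each in SI base units:
  (1) [s⁻²] · [kg] = kg·s⁻²
  (2) kg·s⁻²
  (3) J·m⁻² = N·m·m⁻² = kg·s⁻²
  (4) [kg·s⁻¹] / [s] = kg·s⁻²
  (5) Wb·m⁻² = V·s·m⁻² = kg·s⁻²·A⁻¹
All reduce to kg·s⁻² except (5), which is kg·s⁻²·A⁻¹.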